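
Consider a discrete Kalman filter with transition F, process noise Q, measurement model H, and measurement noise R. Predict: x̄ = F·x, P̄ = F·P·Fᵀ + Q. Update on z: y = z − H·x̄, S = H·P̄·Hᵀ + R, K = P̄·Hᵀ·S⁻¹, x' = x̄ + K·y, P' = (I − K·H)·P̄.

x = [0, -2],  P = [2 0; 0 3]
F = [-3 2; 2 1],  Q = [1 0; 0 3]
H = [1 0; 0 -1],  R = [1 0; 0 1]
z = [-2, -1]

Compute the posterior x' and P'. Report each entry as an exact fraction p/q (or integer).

x' = [-78/37, 28/37]
P' = [143/148 -1/74; -1/74 103/111]

x̄ = F·x = [-4, -2]
P̄ = F·P·Fᵀ + Q = [31 -6; -6 14]
y = z − H·x̄ = [2, -3]
S = H·P̄·Hᵀ + R = [32 6; 6 15]
K = P̄·Hᵀ·S⁻¹ = [143/148 1/74; -1/74 -103/111]
x' = x̄ + K·y = [-78/37, 28/37]
P' = (I − K·H)·P̄ = [143/148 -1/74; -1/74 103/111]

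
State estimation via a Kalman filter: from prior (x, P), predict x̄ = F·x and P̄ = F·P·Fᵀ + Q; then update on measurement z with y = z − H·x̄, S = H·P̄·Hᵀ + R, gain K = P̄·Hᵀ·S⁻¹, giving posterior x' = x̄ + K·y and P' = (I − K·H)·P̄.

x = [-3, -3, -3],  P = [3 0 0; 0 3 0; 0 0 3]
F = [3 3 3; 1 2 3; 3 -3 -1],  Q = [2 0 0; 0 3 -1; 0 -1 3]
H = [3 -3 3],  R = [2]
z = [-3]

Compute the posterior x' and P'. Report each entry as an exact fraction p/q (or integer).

x' = [-11727/451, -8343/451, 2928/451]
P' = [35633/451 25254/451 -10359/451; 25254/451 19845/451 -5419/451; -10359/451 -5419/451 5010/451]

x̄ = F·x = [-27, -18, 3]
P̄ = F·P·Fᵀ + Q = [83 54 -9; 54 45 -19; -9 -19 60]
y = z − H·x̄ = [15]
S = H·P̄·Hᵀ + R = [902]
K = P̄·Hᵀ·S⁻¹ = [30/451; -15/451; 105/451]
x' = x̄ + K·y = [-11727/451, -8343/451, 2928/451]
P' = (I − K·H)·P̄ = [35633/451 25254/451 -10359/451; 25254/451 19845/451 -5419/451; -10359/451 -5419/451 5010/451]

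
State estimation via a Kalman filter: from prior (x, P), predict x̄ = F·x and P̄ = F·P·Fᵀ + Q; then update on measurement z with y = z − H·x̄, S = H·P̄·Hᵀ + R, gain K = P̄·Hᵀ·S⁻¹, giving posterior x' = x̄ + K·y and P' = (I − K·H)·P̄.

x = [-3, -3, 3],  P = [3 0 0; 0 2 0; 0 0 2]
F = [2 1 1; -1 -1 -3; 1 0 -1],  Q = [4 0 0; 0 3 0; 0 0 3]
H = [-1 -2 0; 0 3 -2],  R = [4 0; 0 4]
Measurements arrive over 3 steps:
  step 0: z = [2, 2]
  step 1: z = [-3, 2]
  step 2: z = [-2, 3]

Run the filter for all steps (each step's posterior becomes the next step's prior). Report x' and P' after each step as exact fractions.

step 0: x̄ = F·x = [-6, -3, -6]
step 0: P̄ = F·P·Fᵀ + Q = [20 -14 4; -14 26 3; 4 3 8]
step 0: y = z − H·x̄ = [-10, -1]
step 0: S = H·P̄·Hᵀ + R = [72 -94; -94 234]
step 0: K = P̄·Hᵀ·S⁻¹ = [-707/2003 -712/2003; -531/2003 403/2003; -1499/4006 -361/2003]
step 0: x' = x̄ + K·y = [-4236/2003, -1102/2003, -4162/2003]
step 0: P' = (I − K·H)·P̄ = [10116/2003 -3644/2003 -4042/2003; -3644/2003 2884/2003 3520/2003; -4042/2003 3520/2003 6002/2003]
step 1: x̄ = F·x = [-13736/2003, 17824/2003, -74/2003]
step 1: P̄ = F·P·Fᵀ + Q = [33658/2003 -15976/2003 11108/2003; -15976/2003 62607/2003 23138/2003; 11108/2003 23138/2003 30211/2003]
step 1: y = z − H·x̄ = [15903/2003, -49614/2003]
step 1: S = H·P̄·Hᵀ + R = [228194/2003 -212946/2003; -212946/2003 414663/2003]
step 1: K = P̄·Hᵀ·S⁻¹ = [-1301739/4100317 -4086302/12300951; -1261068/4100317 2256097/12300951; -1820620/4100317 -2538136/12300951]
step 1: x' = x̄ + K·y = [-4715051/4100317, 7847206/4100317, 6349950/4100317]
step 1: P' = (I − K·H)·P̄ = [60276356/12300951 -22327744/12300951 -25319012/12300951; -22327744/12300951 18730280/12300951 23583226/12300951; -25319012/12300951 23583226/12300951 40451111/12300951]
step 2: x̄ = F·x = [4767054/4100317, -22182005/4100317, -11065001/4100317]
step 2: P̄ = F·P·Fᵀ + Q = [206070047/12300951 -110752913/12300951 59509643/12300951; -110752913/12300951 424899284/12300951 157625971/12300951; 59509643/12300951 157625971/12300951 188268344/12300951]
step 2: y = z − H·x̄ = [-47797590/4100317, 56716964/4100317]
step 2: S = H·P̄·Hᵀ + R = [1511859335/12300951 -1467613795/12300951; -1467613795/12300951 2734859084/12300951]
step 2: K = P̄·Hᵀ·S⁻¹ = [-50409693889/161030800365 -10724620114/32206160073; -3322722338/10735386691 1983118525/10735386691; -14365205003/32206160073 -6574302940/32206160073]
step 2: x' = x̄ + K·y = [6622167844/32206160073, 8087711445/10735386691, -10392737339/32206160073]
step 2: P' = (I − K·H)·P̄ = [793663073236/161030800365 -19734143256/10735386691 -67354404424/32206160073; -19734143256/10735386691 16512516304/10735386691 20802537406/10735386691; -67354404424/32206160073 20802537406/10735386691 106760024207/32206160073]

step 0: x' = [-4236/2003, -1102/2003, -4162/2003], P' = [10116/2003 -3644/2003 -4042/2003; -3644/2003 2884/2003 3520/2003; -4042/2003 3520/2003 6002/2003]
step 1: x' = [-4715051/4100317, 7847206/4100317, 6349950/4100317], P' = [60276356/12300951 -22327744/12300951 -25319012/12300951; -22327744/12300951 18730280/12300951 23583226/12300951; -25319012/12300951 23583226/12300951 40451111/12300951]
step 2: x' = [6622167844/32206160073, 8087711445/10735386691, -10392737339/32206160073], P' = [793663073236/161030800365 -19734143256/10735386691 -67354404424/32206160073; -19734143256/10735386691 16512516304/10735386691 20802537406/10735386691; -67354404424/32206160073 20802537406/10735386691 106760024207/32206160073]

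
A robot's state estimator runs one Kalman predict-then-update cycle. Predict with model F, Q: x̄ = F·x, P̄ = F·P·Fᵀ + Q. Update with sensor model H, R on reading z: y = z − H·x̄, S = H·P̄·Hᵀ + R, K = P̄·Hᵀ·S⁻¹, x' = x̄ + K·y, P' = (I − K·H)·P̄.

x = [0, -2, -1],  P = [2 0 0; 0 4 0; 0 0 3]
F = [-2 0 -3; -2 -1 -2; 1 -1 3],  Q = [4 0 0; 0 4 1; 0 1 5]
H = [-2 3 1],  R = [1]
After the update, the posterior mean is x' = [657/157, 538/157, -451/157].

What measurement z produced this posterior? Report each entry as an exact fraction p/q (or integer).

x̄ = F·x = [3, 4, -1]
P̄ = F·P·Fᵀ + Q = [39 26 -31; 26 28 -17; -31 -17 38]
S = H·P̄·Hᵀ + R = [157]
K = P̄·Hᵀ·S⁻¹ = [-31/157; 15/157; 49/157]
x' − x̄ = [186/157, -90/157, -294/157] = K·y
y = (KᵀK)⁻¹·Kᵀ·(x' − x̄) = [-6]
z = y + H·x̄ = [-6] + [5] = [-1]

z = [-1]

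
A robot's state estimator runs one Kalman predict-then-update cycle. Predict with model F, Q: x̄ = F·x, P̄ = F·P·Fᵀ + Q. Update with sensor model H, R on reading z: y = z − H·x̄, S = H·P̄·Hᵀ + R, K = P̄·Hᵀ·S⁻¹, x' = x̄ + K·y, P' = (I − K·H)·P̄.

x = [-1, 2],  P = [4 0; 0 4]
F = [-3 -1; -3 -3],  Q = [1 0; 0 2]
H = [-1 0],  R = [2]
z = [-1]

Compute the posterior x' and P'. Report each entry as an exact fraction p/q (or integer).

x' = [1, -3]
P' = [82/43 96/43; 96/43 878/43]

x̄ = F·x = [1, -3]
P̄ = F·P·Fᵀ + Q = [41 48; 48 74]
y = z − H·x̄ = [0]
S = H·P̄·Hᵀ + R = [43]
K = P̄·Hᵀ·S⁻¹ = [-41/43; -48/43]
x' = x̄ + K·y = [1, -3]
P' = (I − K·H)·P̄ = [82/43 96/43; 96/43 878/43]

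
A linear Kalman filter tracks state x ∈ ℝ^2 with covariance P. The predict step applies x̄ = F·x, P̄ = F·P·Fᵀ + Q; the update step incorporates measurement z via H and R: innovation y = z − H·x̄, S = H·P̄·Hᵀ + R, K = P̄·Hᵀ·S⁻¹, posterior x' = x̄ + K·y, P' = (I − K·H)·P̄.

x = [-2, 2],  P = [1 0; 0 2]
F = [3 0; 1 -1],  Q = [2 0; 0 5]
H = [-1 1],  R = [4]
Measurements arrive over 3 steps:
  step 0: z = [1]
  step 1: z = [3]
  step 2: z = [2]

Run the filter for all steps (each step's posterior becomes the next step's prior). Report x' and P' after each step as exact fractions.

step 0: x̄ = F·x = [-6, -4]
step 0: P̄ = F·P·Fᵀ + Q = [11 3; 3 8]
step 0: y = z − H·x̄ = [-1]
step 0: S = H·P̄·Hᵀ + R = [17]
step 0: K = P̄·Hᵀ·S⁻¹ = [-8/17; 5/17]
step 0: x' = x̄ + K·y = [-94/17, -73/17]
step 0: P' = (I − K·H)·P̄ = [123/17 91/17; 91/17 111/17]
step 1: x̄ = F·x = [-282/17, -21/17]
step 1: P̄ = F·P·Fᵀ + Q = [1141/17 96/17; 96/17 137/17]
step 1: y = z − H·x̄ = [-210/17]
step 1: S = H·P̄·Hᵀ + R = [1154/17]
step 1: K = P̄·Hᵀ·S⁻¹ = [-1045/1154; 41/1154]
step 1: x' = x̄ + K·y = [-3117/577, -966/577]
step 1: P' = (I − K·H)·P̄ = [13217/1154 9037/1154; 9037/1154 9201/1154]
step 2: x̄ = F·x = [-9351/577, -2151/577]
step 2: P̄ = F·P·Fᵀ + Q = [121261/1154 6270/577; 6270/577 5057/577]
step 2: y = z − H·x̄ = [-6046/577]
step 2: S = H·P̄·Hᵀ + R = [110911/1154]
step 2: K = P̄·Hᵀ·S⁻¹ = [-108721/110911; -2426/110911]
step 2: x' = x̄ + K·y = [-658235/110911, -388045/110911]
step 2: P' = (I − K·H)·P̄ = [1411545/110911 976661/110911; 976661/110911 966957/110911]

step 0: x' = [-94/17, -73/17], P' = [123/17 91/17; 91/17 111/17]
step 1: x' = [-3117/577, -966/577], P' = [13217/1154 9037/1154; 9037/1154 9201/1154]
step 2: x' = [-658235/110911, -388045/110911], P' = [1411545/110911 976661/110911; 976661/110911 966957/110911]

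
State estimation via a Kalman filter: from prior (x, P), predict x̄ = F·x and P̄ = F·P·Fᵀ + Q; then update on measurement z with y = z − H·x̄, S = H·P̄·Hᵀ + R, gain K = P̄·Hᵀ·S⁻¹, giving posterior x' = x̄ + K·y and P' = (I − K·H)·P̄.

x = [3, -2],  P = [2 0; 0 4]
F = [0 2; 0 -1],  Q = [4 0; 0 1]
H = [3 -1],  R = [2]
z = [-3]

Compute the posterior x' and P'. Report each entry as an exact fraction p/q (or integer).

x' = [-192/235, 151/235]
P' = [76/235 92/235; 92/235 334/235]

x̄ = F·x = [-4, 2]
P̄ = F·P·Fᵀ + Q = [20 -8; -8 5]
y = z − H·x̄ = [11]
S = H·P̄·Hᵀ + R = [235]
K = P̄·Hᵀ·S⁻¹ = [68/235; -29/235]
x' = x̄ + K·y = [-192/235, 151/235]
P' = (I − K·H)·P̄ = [76/235 92/235; 92/235 334/235]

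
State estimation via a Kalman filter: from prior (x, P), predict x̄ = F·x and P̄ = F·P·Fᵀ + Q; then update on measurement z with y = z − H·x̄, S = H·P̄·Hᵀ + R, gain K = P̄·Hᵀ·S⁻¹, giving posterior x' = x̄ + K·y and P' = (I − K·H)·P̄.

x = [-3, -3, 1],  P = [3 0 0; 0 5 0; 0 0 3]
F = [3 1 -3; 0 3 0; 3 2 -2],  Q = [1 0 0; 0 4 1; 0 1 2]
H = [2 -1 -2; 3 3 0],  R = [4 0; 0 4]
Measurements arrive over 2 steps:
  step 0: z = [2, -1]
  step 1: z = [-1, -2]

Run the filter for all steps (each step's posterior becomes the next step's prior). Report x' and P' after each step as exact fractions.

step 0: x' = [-121505/135491, 64884/135491, -280412/135491], P' = [527960/135491 -481380/135491 665100/135491; -481380/135491 494732/135491 -624508/135491; 665100/135491 -624508/135491 952156/135491]
step 1: x' = [22739355/177652222, -130550847/177652222, 234775657/355304444], P' = [1686816933/977087221 -1459158153/977087221 3877180477/1954174442; -1459158153/977087221 1662676561/977087221 -3601920829/1954174442; 3877180477/1954174442 -3601920829/1954174442 11890578301/3908348884]

step 0: x̄ = F·x = [-15, -9, -17]
step 0: P̄ = F·P·Fᵀ + Q = [60 15 55; 15 49 31; 55 31 61]
step 0: y = z − H·x̄ = [-11, 71]
step 0: S = H·P̄·Hᵀ + R = [161 -258; -258 1255]
step 0: K = P̄·Hᵀ·S⁻¹ = [51775/135491 34935/135491; -52119/135491 10014/135491; 12599/135491 30444/135491]
step 0: x' = x̄ + K·y = [-121505/135491, 64884/135491, -280412/135491]
step 0: P' = (I − K·H)·P̄ = [527960/135491 -481380/135491 665100/135491; -481380/135491 494732/135491 -624508/135491; 665100/135491 -624508/135491 952156/135491]
step 1: x̄ = F·x = [541605/135491, 194652/135491, 326077/135491]
step 1: P̄ = F·P·Fᵀ + Q = [2838235/135491 2772348/135491 2141184/135491; 2772348/135491 4994552/135491 2518511/135491; 2141184/135491 2518511/135491 2048478/135491]
step 1: y = z − H·x̄ = [-371895/135491, -2479753/135491]
step 1: S = H·P̄·Hᵀ + R = [6938548/135491 -17595372/135491; -17595372/135491 120939311/135491]
step 1: K = P̄·Hᵀ·S⁻¹ = [477805771/1954174442 170744085/977087221; -489536019/1954174442 152638806/977087221; -267148259/3908348884 103222368/977087221]
step 1: x' = x̄ + K·y = [22739355/177652222, -130550847/177652222, 234775657/355304444]
step 1: P' = (I − K·H)·P̄ = [1686816933/977087221 -1459158153/977087221 3877180477/1954174442; -1459158153/977087221 1662676561/977087221 -3601920829/1954174442; 3877180477/1954174442 -3601920829/1954174442 11890578301/3908348884]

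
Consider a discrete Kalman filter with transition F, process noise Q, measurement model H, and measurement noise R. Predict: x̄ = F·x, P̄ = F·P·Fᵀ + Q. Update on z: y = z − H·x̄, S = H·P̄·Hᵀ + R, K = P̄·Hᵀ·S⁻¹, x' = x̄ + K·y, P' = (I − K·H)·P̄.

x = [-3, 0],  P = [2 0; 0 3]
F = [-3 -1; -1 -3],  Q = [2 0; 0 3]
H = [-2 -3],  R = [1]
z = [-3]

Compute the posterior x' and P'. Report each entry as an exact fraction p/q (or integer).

x̄ = F·x = [9, 3]
P̄ = F·P·Fᵀ + Q = [23 15; 15 32]
y = z − H·x̄ = [24]
S = H·P̄·Hᵀ + R = [561]
K = P̄·Hᵀ·S⁻¹ = [-91/561; -42/187]
x' = x̄ + K·y = [955/187, -447/187]
P' = (I − K·H)·P̄ = [4622/561 -1017/187; -1017/187 692/187]

x' = [955/187, -447/187]
P' = [4622/561 -1017/187; -1017/187 692/187]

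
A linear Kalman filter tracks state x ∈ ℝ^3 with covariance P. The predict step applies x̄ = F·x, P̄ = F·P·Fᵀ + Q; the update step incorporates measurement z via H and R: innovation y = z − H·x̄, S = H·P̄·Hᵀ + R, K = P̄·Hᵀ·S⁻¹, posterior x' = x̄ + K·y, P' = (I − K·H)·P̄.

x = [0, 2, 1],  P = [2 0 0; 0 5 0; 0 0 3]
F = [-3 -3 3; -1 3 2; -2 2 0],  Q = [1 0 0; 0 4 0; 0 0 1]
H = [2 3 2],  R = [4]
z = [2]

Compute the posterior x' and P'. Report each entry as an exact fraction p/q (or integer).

x' = [-5181/1063, 3344/1063, 1276/1063]
P' = [89844/1063 -40168/1063 -29426/1063; -40168/1063 20744/1063 9482/1063; -29426/1063 9482/1063 15451/1063]

x̄ = F·x = [-3, 8, 4]
P̄ = F·P·Fᵀ + Q = [91 -21 -18; -21 63 34; -18 34 29]
y = z − H·x̄ = [-24]
S = H·P̄·Hᵀ + R = [1063]
K = P̄·Hᵀ·S⁻¹ = [83/1063; 215/1063; 124/1063]
x' = x̄ + K·y = [-5181/1063, 3344/1063, 1276/1063]
P' = (I − K·H)·P̄ = [89844/1063 -40168/1063 -29426/1063; -40168/1063 20744/1063 9482/1063; -29426/1063 9482/1063 15451/1063]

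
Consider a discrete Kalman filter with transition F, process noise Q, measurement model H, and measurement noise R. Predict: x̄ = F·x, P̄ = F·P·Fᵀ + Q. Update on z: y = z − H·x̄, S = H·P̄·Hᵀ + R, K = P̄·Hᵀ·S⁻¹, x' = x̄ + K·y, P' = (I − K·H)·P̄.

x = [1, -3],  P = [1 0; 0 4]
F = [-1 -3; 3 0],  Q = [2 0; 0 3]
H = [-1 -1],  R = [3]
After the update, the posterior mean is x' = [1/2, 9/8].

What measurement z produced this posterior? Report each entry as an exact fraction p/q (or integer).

x̄ = F·x = [8, 3]
P̄ = F·P·Fᵀ + Q = [39 -3; -3 12]
S = H·P̄·Hᵀ + R = [48]
K = P̄·Hᵀ·S⁻¹ = [-3/4; -3/16]
x' − x̄ = [-15/2, -15/8] = K·y
y = (KᵀK)⁻¹·Kᵀ·(x' − x̄) = [10]
z = y + H·x̄ = [10] + [-11] = [-1]

z = [-1]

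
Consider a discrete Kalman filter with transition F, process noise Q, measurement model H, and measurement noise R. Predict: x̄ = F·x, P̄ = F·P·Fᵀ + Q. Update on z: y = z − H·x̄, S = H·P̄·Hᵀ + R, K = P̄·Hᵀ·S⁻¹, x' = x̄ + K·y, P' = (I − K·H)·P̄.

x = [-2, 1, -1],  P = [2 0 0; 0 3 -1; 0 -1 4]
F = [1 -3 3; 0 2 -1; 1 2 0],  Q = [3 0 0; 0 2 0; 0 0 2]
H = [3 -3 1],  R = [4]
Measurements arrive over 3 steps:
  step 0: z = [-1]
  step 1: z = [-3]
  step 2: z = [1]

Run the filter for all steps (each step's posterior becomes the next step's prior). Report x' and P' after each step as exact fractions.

step 0: x̄ = F·x = [-8, 3, 0]
step 0: P̄ = F·P·Fᵀ + Q = [86 -39 -22; -39 22 14; -22 14 16]
step 0: y = z − H·x̄ = [32]
step 0: S = H·P̄·Hᵀ + R = [1478]
step 0: K = P̄·Hᵀ·S⁻¹ = [353/1478; -169/1478; -46/739]
step 0: x' = x̄ + K·y = [-264/739, -487/739, -1472/739]
step 0: P' = (I − K·H)·P̄ = [2499/1478 2015/1478 -20/739; 2015/1478 3955/1478 2572/739; -20/739 2572/739 7592/739]
step 1: x̄ = F·x = [-3219/739, 498/739, -1238/739]
step 1: P̄ = F·P·Fᵀ + Q = [37131/739 -9458/739 3749/739; -9458/739 6692/739 4801/739; 3749/739 4801/739 29335/1478]
step 1: y = z − H·x̄ = [10172/739]
step 1: S = H·P̄·Hᵀ + R = [1151925/1478]
step 1: K = P̄·Hᵀ·S⁻¹ = [287032/1151925; -87298/1151925; 23023/1151925]
step 1: x' = x̄ + K·y = [-1066789/1151925, -425354/1151925, -1612846/1151925]
step 1: P' = (I − K·H)·P̄ = [2135917/1151925 2210762/1151925 1372663/1151925; 2210762/1151925 5274982/1151925 8843468/1151925; 1372663/1151925 8843468/1151925 22504507/1151925]
step 2: x̄ = F·x = [-925853/230385, 254046/383975, -1917497/1151925]
step 2: P̄ = F·P·Fᵀ + Q = [3655843/46077 -1101556/76795 5090812/230385; -1101556/76795 3511471/383975 2153951/383975; 5090812/230385 2153951/383975 34382743/1151925]
step 2: y = z − H·x̄ = [19243631/1151925]
step 2: S = H·P̄·Hᵀ + R = [1367738197/1151925]
step 2: K = P̄·Hᵀ·S⁻¹ = [349212305/1367738197; -10673058/195391171; 91359364/1367738197]
step 2: x' = x̄ + K·y = [337253010/1367738197, -49025200/195391171, -750524557/1367738197]
step 2: P' = (I − K·H)·P̄ = [2653531150/1367738197 432882726/195391171 2526793016/1367738197; 432882726/195391171 1094630399/195391171 1942550787/195391171; 2526793016/1367738197 1942550787/195391171 33578624935/1367738197]

step 0: x' = [-264/739, -487/739, -1472/739], P' = [2499/1478 2015/1478 -20/739; 2015/1478 3955/1478 2572/739; -20/739 2572/739 7592/739]
step 1: x' = [-1066789/1151925, -425354/1151925, -1612846/1151925], P' = [2135917/1151925 2210762/1151925 1372663/1151925; 2210762/1151925 5274982/1151925 8843468/1151925; 1372663/1151925 8843468/1151925 22504507/1151925]
step 2: x' = [337253010/1367738197, -49025200/195391171, -750524557/1367738197], P' = [2653531150/1367738197 432882726/195391171 2526793016/1367738197; 432882726/195391171 1094630399/195391171 1942550787/195391171; 2526793016/1367738197 1942550787/195391171 33578624935/1367738197]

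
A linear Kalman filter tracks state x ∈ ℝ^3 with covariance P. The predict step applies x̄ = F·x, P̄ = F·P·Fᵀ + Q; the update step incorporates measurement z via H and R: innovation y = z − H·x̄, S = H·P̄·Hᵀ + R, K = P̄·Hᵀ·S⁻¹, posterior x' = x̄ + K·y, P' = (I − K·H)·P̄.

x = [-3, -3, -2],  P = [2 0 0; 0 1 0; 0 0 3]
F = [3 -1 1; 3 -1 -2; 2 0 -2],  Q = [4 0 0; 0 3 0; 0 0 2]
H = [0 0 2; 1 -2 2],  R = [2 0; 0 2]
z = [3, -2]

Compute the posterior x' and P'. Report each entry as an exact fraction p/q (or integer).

x' = [-898/179, 18/179, 256/179]
P' = [3628/179 3541/358 21/179; 3541/358 8275/1432 391/716; 21/179 391/716 175/358]

x̄ = F·x = [-8, -2, -2]
P̄ = F·P·Fᵀ + Q = [26 13 6; 13 34 24; 6 24 22]
y = z − H·x̄ = [7, 6]
S = H·P̄·Hᵀ + R = [90 4; 4 32]
K = P̄·Hᵀ·S⁻¹ = [21/179 129/358; 391/716 -411/1432; 175/358 1/716]
x' = x̄ + K·y = [-898/179, 18/179, 256/179]
P' = (I − K·H)·P̄ = [3628/179 3541/358 21/179; 3541/358 8275/1432 391/716; 21/179 391/716 175/358]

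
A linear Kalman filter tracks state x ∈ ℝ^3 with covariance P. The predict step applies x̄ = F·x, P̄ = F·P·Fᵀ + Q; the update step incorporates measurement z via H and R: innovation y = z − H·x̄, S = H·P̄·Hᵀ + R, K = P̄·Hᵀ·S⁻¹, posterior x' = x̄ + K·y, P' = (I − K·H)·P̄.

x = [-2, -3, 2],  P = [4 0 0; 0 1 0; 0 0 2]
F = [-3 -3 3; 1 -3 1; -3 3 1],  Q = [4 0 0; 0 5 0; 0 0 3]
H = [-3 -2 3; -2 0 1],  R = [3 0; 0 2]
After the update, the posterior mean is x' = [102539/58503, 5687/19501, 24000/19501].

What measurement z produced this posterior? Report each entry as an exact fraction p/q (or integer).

z = [-2, -2]

x̄ = F·x = [21, 9, -1]
P̄ = F·P·Fᵀ + Q = [67 3 33; 3 20 -19; 33 -19 50]
S = H·P̄·Hᵀ + R = [806 305; 305 188]
K = P̄·Hᵀ·S⁻¹ = [10501/58503 -48466/58503; -4101/19501 4060/19501; 7204/19501 -13347/19501]
x' − x̄ = [-1126024/58503, -169822/19501, 43501/19501] = K·y
y = (KᵀK)⁻¹·Kᵀ·(x' − x̄) = [82, 41]
z = y + H·x̄ = [82, 41] + [-84, -43] = [-2, -2]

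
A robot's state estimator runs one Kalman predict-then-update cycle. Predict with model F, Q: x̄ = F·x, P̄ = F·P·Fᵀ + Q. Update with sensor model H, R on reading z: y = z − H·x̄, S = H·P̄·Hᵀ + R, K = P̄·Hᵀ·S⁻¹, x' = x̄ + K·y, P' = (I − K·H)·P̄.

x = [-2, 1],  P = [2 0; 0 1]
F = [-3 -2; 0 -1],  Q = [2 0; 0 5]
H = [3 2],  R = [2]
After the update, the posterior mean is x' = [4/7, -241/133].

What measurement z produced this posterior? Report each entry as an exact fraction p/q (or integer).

x̄ = F·x = [4, -1]
P̄ = F·P·Fᵀ + Q = [24 2; 2 6]
S = H·P̄·Hᵀ + R = [266]
K = P̄·Hᵀ·S⁻¹ = [2/7; 9/133]
x' − x̄ = [-24/7, -108/133] = K·y
y = (KᵀK)⁻¹·Kᵀ·(x' − x̄) = [-12]
z = y + H·x̄ = [-12] + [10] = [-2]

z = [-2]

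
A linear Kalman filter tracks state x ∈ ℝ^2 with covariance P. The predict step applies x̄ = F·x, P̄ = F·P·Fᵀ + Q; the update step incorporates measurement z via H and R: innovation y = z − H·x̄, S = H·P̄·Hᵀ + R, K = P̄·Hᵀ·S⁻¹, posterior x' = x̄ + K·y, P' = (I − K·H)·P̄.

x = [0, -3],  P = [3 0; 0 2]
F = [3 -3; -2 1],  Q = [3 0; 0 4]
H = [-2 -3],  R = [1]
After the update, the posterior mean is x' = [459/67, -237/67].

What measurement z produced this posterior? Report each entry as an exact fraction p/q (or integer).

z = [-3]

x̄ = F·x = [9, -3]
P̄ = F·P·Fᵀ + Q = [48 -24; -24 18]
S = H·P̄·Hᵀ + R = [67]
K = P̄·Hᵀ·S⁻¹ = [-24/67; -6/67]
x' − x̄ = [-144/67, -36/67] = K·y
y = (KᵀK)⁻¹·Kᵀ·(x' − x̄) = [6]
z = y + H·x̄ = [6] + [-9] = [-3]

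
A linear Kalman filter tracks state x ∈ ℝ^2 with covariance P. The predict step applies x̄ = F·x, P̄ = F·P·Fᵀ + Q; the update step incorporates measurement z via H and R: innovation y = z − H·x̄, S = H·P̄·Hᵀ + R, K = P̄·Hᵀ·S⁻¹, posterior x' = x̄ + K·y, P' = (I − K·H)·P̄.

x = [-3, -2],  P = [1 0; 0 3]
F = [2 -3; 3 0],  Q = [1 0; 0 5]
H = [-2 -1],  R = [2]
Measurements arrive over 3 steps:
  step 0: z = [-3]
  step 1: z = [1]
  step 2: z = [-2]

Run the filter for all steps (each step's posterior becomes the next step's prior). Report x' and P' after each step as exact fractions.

step 0: x' = [5, -50/7], P' = [17/6 -29/6; -29/6 419/42]
step 1: x' = [-53236/38429, 74667/38429], P' = [64832/38429 -97682/38429; -97682/38429 208090/38429]
step 2: x' = [19820141/19296015, -2843276/19296015], P' = [32306629/19296015 -48705994/19296015; -48705994/19296015 104035774/19296015]

step 0: x̄ = F·x = [0, -9]
step 0: P̄ = F·P·Fᵀ + Q = [32 6; 6 14]
step 0: y = z − H·x̄ = [-12]
step 0: S = H·P̄·Hᵀ + R = [168]
step 0: K = P̄·Hᵀ·S⁻¹ = [-5/12; -13/84]
step 0: x' = x̄ + K·y = [5, -50/7]
step 0: P' = (I − K·H)·P̄ = [17/6 -29/6; -29/6 419/42]
step 1: x̄ = F·x = [220/7, 15]
step 1: P̄ = F·P·Fᵀ + Q = [6725/42 121/2; 121/2 61/2]
step 1: y = z − H·x̄ = [552/7]
step 1: S = H·P̄·Hᵀ + R = [38429/42]
step 1: K = P̄·Hᵀ·S⁻¹ = [-15991/38429; -6363/38429]
step 1: x' = x̄ + K·y = [-53236/38429, 74667/38429]
step 1: P' = (I − K·H)·P̄ = [64832/38429 -97682/38429; -97682/38429 208090/38429]
step 2: x̄ = F·x = [-330473/38429, -159708/38429]
step 2: P̄ = F·P·Fᵀ + Q = [3342751/38429 1268130/38429; 1268130/38429 775633/38429]
step 2: y = z − H·x̄ = [-897512/38429]
step 2: S = H·P̄·Hᵀ + R = [19296015/38429]
step 2: K = P̄·Hᵀ·S⁻¹ = [-7953632/19296015; -3311893/19296015]
step 2: x' = x̄ + K·y = [19820141/19296015, -2843276/19296015]
step 2: P' = (I − K·H)·P̄ = [32306629/19296015 -48705994/19296015; -48705994/19296015 104035774/19296015]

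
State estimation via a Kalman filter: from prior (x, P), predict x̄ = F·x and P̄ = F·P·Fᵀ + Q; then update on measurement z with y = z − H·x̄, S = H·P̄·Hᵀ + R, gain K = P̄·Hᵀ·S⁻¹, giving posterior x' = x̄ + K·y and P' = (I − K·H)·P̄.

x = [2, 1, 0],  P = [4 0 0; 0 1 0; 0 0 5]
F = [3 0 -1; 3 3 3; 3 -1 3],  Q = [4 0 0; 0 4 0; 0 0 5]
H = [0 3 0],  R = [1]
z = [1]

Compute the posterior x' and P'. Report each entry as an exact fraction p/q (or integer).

x̄ = F·x = [6, 9, 5]
P̄ = F·P·Fᵀ + Q = [45 21 21; 21 94 78; 21 78 87]
y = z − H·x̄ = [-26]
S = H·P̄·Hᵀ + R = [847]
K = P̄·Hᵀ·S⁻¹ = [9/121; 282/847; 234/847]
x' = x̄ + K·y = [492/121, 291/847, -1849/847]
P' = (I − K·H)·P̄ = [4878/121 3/121 435/121; 3/121 94/847 78/847; 435/121 78/847 18933/847]

x' = [492/121, 291/847, -1849/847]
P' = [4878/121 3/121 435/121; 3/121 94/847 78/847; 435/121 78/847 18933/847]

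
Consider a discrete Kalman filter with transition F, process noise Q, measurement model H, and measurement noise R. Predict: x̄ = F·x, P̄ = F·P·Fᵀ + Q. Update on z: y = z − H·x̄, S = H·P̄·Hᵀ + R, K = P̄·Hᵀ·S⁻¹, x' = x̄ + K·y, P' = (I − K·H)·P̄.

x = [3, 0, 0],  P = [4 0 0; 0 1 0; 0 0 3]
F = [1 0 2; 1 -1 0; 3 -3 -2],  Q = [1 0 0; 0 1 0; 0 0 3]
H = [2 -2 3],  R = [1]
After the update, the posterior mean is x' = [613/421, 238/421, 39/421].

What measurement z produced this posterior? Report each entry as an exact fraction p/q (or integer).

z = [2]

x̄ = F·x = [3, 3, 9]
P̄ = F·P·Fᵀ + Q = [17 4 0; 4 6 15; 0 15 60]
S = H·P̄·Hᵀ + R = [421]
K = P̄·Hᵀ·S⁻¹ = [26/421; 41/421; 150/421]
x' − x̄ = [-650/421, -1025/421, -3750/421] = K·y
y = (KᵀK)⁻¹·Kᵀ·(x' − x̄) = [-25]
z = y + H·x̄ = [-25] + [27] = [2]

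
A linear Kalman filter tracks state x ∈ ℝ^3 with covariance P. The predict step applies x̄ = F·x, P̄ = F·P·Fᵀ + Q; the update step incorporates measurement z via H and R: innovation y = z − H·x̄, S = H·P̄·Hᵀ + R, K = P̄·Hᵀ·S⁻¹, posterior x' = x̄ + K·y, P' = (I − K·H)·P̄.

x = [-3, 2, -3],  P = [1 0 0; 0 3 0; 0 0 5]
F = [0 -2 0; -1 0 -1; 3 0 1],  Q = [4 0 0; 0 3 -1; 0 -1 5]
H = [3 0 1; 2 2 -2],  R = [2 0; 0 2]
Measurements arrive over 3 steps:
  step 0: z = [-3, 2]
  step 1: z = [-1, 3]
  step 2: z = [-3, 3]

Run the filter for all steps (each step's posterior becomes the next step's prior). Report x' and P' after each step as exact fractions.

step 0: x̄ = F·x = [-4, 6, -12]
step 0: P̄ = F·P·Fᵀ + Q = [16 0 0; 0 9 -9; 0 -9 19]
step 0: y = z − H·x̄ = [21, -26]
step 0: S = H·P̄·Hᵀ + R = [165 40; 40 250]
step 0: K = P̄·Hᵀ·S⁻¹ = [1072/3965 336/3965; -369/3965 126/793; 699/3965 -200/793]
step 0: x' = x̄ + K·y = [-2084/3965, -339/3965, -6901/3965]
step 0: P' = (I − K·H)·P̄ = [1232/3965 -2448/3965 -1552/3965; -2448/3965 9684/3965 6606/3965; -1552/3965 6606/3965 6054/3965]
step 1: x̄ = F·x = [678/3965, 1797/793, -13153/3965]
step 1: P̄ = F·P·Fᵀ + Q = [54596/3965 8316/3965 1476/3965; 8316/3965 16077/3965 -7507/3965; 1476/3965 -7507/3965 5531/793]
step 1: y = z − H·x̄ = [7154/3965, -33737/3965]
step 1: S = H·P̄·Hᵀ + R = [107161/793 301244/3965; 301244/3965 516018/3965]
step 1: K = P̄·Hᵀ·S⁻¹ = [30431744/117110389 10120204/117110389; -6443567/117110389 18241086/117110389; 23235067/117110389 -28854392/117110389]
step 1: x' = x̄ + K·y = [-11176742/117110389, 98547301/117110389, -101051363/117110389]
step 1: P' = (I − K·H)·P̄ = [30516356/117110389 -51081732/117110389 -30685580/117110389; -51081732/117110389 209680880/117110389 140358062/117110389; -30685580/117110389 140358062/117110389 138526874/117110389]
step 2: x̄ = F·x = [-197094602/117110389, 10202555/10646399, -134581589/117110389]
step 2: P̄ = F·P·Fᵀ + Q = [1307165076/117110389 16232060/10646399 25774268/117110389; 16232060/10646399 41727567/10646399 -20404001/10646399; 25774268/117110389 -20404001/10646399 814612543/117110389]
step 2: y = z − H·x̄ = [374534228/117110389, 251900983/117110389]
step 2: S = H·P̄·Hᵀ + R = [12967964613/117110389 6733096236/117110389; 6733096236/117110389 13575123426/117110389]
step 2: K = P̄·Hᵀ·S⁻¹ = [48280360600/186016994163 5354703356/62005664721; -10507306673/186016994163 9611698262/62005664721; 36650871221/186016994163 -15315988264/62005664721]
step 2: x' = x̄ + K·y = [-124102847338/186016994163, 206681727281/186016994163, -195386545895/186016994163]
step 2: P' = (I − K·H)·P̄ = [48449489260/186016994163 -81173125772/186016994163 -48787746580/186016994163; -81173125772/186016994163 332512984528/186016994163 222504763970/186016994163; -48787746580/186016994163 222504763970/186016994163 219664982182/186016994163]

step 0: x' = [-2084/3965, -339/3965, -6901/3965], P' = [1232/3965 -2448/3965 -1552/3965; -2448/3965 9684/3965 6606/3965; -1552/3965 6606/3965 6054/3965]
step 1: x' = [-11176742/117110389, 98547301/117110389, -101051363/117110389], P' = [30516356/117110389 -51081732/117110389 -30685580/117110389; -51081732/117110389 209680880/117110389 140358062/117110389; -30685580/117110389 140358062/117110389 138526874/117110389]
step 2: x' = [-124102847338/186016994163, 206681727281/186016994163, -195386545895/186016994163], P' = [48449489260/186016994163 -81173125772/186016994163 -48787746580/186016994163; -81173125772/186016994163 332512984528/186016994163 222504763970/186016994163; -48787746580/186016994163 222504763970/186016994163 219664982182/186016994163]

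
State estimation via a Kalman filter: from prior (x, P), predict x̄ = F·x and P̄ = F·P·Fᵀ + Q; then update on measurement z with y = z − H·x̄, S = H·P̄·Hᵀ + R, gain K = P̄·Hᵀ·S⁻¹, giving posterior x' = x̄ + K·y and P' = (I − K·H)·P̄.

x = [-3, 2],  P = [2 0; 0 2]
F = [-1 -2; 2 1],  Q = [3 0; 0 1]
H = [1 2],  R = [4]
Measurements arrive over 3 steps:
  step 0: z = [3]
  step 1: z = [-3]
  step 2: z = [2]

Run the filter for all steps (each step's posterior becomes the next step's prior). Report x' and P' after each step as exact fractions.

step 0: x̄ = F·x = [-1, -4]
step 0: P̄ = F·P·Fᵀ + Q = [13 -8; -8 11]
step 0: y = z − H·x̄ = [12]
step 0: S = H·P̄·Hᵀ + R = [29]
step 0: K = P̄·Hᵀ·S⁻¹ = [-3/29; 14/29]
step 0: x' = x̄ + K·y = [-65/29, 52/29]
step 0: P' = (I − K·H)·P̄ = [368/29 -190/29; -190/29 123/29]
step 1: x̄ = F·x = [-39/29, -78/29]
step 1: P̄ = F·P·Fᵀ + Q = [187/29 -32/29; -32/29 864/29]
step 1: y = z − H·x̄ = [108/29]
step 1: S = H·P̄·Hᵀ + R = [3631/29]
step 1: K = P̄·Hᵀ·S⁻¹ = [123/3631; 1696/3631]
step 1: x' = x̄ + K·y = [-4425/3631, -3450/3631]
step 1: P' = (I − K·H)·P̄ = [22892/3631 -11200/3631; -11200/3631 8992/3631]
step 2: x̄ = F·x = [11325/3631, -12300/3631]
step 2: P̄ = F·P·Fᵀ + Q = [24953/3631 -7768/3631; -7768/3631 59391/3631]
step 2: y = z − H·x̄ = [20537/3631]
step 2: S = H·P̄·Hᵀ + R = [245969/3631]
step 2: K = P̄·Hᵀ·S⁻¹ = [9417/245969; 111014/245969]
step 2: x' = x̄ + K·y = [820434/245969, -205322/245969]
step 2: P' = (I − K·H)·P̄ = [1665928/245969 -814130/245969; -814130/245969 629093/245969]

step 0: x' = [-65/29, 52/29], P' = [368/29 -190/29; -190/29 123/29]
step 1: x' = [-4425/3631, -3450/3631], P' = [22892/3631 -11200/3631; -11200/3631 8992/3631]
step 2: x' = [820434/245969, -205322/245969], P' = [1665928/245969 -814130/245969; -814130/245969 629093/245969]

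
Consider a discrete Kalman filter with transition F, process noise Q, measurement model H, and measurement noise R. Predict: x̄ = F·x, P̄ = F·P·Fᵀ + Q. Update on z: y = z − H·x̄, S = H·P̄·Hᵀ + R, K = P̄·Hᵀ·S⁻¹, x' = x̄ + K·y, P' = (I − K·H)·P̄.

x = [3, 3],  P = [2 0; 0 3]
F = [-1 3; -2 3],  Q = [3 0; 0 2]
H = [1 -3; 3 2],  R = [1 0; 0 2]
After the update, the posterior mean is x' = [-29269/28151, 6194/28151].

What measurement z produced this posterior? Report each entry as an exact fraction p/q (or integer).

z = [-2, -3]

x̄ = F·x = [6, 3]
P̄ = F·P·Fᵀ + Q = [32 31; 31 37]
S = H·P̄·Hᵀ + R = [180 -343; -343 810]
K = P̄·Hᵀ·S⁻¹ = [4784/28151 7517/28151; -7519/28151 2620/28151]
x' − x̄ = [-198175/28151, -78259/28151] = K·y
y = (KᵀK)⁻¹·Kᵀ·(x' − x̄) = [1, -27]
z = y + H·x̄ = [1, -27] + [-3, 24] = [-2, -3]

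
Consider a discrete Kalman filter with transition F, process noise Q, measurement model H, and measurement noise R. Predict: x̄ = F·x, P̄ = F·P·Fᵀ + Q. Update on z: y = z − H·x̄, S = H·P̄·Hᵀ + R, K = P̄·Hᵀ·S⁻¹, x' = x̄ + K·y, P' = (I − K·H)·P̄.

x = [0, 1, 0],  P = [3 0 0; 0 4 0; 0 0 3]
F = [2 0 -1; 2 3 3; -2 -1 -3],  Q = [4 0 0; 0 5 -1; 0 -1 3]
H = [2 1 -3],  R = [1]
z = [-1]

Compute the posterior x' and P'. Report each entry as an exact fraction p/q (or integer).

x' = [-50/133, 157/133, 9/19]
P' = [15189/931 -9307/931 143/19; -9307/931 15916/931 -20/19; 143/19 -20/19 90/19]

x̄ = F·x = [0, 3, -1]
P̄ = F·P·Fᵀ + Q = [19 3 -3; 3 80 -52; -3 -52 46]
y = z − H·x̄ = [-7]
S = H·P̄·Hᵀ + R = [931]
K = P̄·Hᵀ·S⁻¹ = [50/931; 242/931; -4/19]
x' = x̄ + K·y = [-50/133, 157/133, 9/19]
P' = (I − K·H)·P̄ = [15189/931 -9307/931 143/19; -9307/931 15916/931 -20/19; 143/19 -20/19 90/19]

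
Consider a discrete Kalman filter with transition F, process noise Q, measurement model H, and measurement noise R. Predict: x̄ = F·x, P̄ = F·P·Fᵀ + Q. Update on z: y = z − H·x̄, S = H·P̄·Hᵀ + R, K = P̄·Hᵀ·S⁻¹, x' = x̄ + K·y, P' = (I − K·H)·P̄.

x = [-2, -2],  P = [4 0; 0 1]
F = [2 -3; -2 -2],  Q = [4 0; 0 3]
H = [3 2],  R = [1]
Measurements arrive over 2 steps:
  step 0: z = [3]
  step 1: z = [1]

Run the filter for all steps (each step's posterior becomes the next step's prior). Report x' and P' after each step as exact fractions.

step 0: x̄ = F·x = [2, 8]
step 0: P̄ = F·P·Fᵀ + Q = [29 -10; -10 23]
step 0: y = z − H·x̄ = [-19]
step 0: S = H·P̄·Hᵀ + R = [234]
step 0: K = P̄·Hᵀ·S⁻¹ = [67/234; 8/117]
step 0: x' = x̄ + K·y = [-805/234, 784/117]
step 0: P' = (I − K·H)·P̄ = [2297/234 -1706/117; -1706/117 2563/117]
step 1: x̄ = F·x = [-3157/117, -763/117]
step 1: P̄ = F·P·Fᵀ + Q = [48601/117 7372/117; 7372/117 1549/117]
step 1: y = z − H·x̄ = [11114/117]
step 1: S = H·P̄·Hᵀ + R = [532186/117]
step 1: K = P̄·Hᵀ·S⁻¹ = [160547/532186; 12607/266093]
step 1: x' = x̄ + K·y = [445334/266093, -537733/266093]
step 1: P' = (I − K·H)·P̄ = [764381/532186 -533149/266093; -533149/266093 806027/266093]

step 0: x' = [-805/234, 784/117], P' = [2297/234 -1706/117; -1706/117 2563/117]
step 1: x' = [445334/266093, -537733/266093], P' = [764381/532186 -533149/266093; -533149/266093 806027/266093]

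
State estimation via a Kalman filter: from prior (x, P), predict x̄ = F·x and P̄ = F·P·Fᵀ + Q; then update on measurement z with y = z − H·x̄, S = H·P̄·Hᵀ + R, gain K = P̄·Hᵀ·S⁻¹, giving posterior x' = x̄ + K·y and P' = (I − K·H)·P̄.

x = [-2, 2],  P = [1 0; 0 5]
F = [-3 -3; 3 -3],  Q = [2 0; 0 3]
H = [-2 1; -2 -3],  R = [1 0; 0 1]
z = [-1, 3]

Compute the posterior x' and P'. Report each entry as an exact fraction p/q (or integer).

x̄ = F·x = [0, -12]
P̄ = F·P·Fᵀ + Q = [56 36; 36 57]
y = z − H·x̄ = [11, -33]
S = H·P̄·Hᵀ + R = [138 197; 197 1170]
K = P̄·Hᵀ·S⁻¹ = [-45580/122651 -15388/122651; 30321/122651 -30579/122651]
x' = x̄ + K·y = [6424/122651, -129174/122651]
P' = (I − K·H)·P̄ = [19016/122651 -7548/122651; -7548/122651 15225/122651]

x' = [6424/122651, -129174/122651]
P' = [19016/122651 -7548/122651; -7548/122651 15225/122651]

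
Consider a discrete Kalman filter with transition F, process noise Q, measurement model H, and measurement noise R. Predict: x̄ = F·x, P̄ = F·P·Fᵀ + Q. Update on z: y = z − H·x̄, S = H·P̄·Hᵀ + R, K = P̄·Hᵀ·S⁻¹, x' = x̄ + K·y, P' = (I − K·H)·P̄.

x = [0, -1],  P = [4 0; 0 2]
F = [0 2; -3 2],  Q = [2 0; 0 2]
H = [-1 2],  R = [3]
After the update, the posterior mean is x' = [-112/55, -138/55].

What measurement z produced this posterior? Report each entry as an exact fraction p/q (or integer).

z = [-3]

x̄ = F·x = [-2, -2]
P̄ = F·P·Fᵀ + Q = [10 8; 8 46]
S = H·P̄·Hᵀ + R = [165]
K = P̄·Hᵀ·S⁻¹ = [2/55; 28/55]
x' − x̄ = [-2/55, -28/55] = K·y
y = (KᵀK)⁻¹·Kᵀ·(x' − x̄) = [-1]
z = y + H·x̄ = [-1] + [-2] = [-3]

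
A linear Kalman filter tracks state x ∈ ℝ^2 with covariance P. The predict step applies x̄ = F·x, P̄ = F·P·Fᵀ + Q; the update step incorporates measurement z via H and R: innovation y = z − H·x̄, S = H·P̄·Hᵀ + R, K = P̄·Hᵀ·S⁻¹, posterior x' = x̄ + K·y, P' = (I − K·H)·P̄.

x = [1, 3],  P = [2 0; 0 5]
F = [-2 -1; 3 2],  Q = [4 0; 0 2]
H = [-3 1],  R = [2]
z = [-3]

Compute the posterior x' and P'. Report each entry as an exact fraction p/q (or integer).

x' = [112/109, 27/109]
P' = [230/327 544/327; 544/327 1844/327]

x̄ = F·x = [-5, 9]
P̄ = F·P·Fᵀ + Q = [17 -22; -22 40]
y = z − H·x̄ = [-27]
S = H·P̄·Hᵀ + R = [327]
K = P̄·Hᵀ·S⁻¹ = [-73/327; 106/327]
x' = x̄ + K·y = [112/109, 27/109]
P' = (I − K·H)·P̄ = [230/327 544/327; 544/327 1844/327]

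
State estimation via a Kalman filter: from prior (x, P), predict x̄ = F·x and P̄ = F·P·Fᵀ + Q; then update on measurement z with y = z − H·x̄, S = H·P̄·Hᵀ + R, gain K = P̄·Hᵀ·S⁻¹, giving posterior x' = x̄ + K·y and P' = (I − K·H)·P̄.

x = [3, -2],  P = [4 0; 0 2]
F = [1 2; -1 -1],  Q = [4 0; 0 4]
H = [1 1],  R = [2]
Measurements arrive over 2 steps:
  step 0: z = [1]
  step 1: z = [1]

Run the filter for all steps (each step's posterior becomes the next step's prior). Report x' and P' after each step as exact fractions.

step 0: x' = [1, -1/2], P' = [32/3 -28/3; -28/3 29/3]
step 1: x' = [63/59, -13/59], P' = [356/59 -272/59; -272/59 294/59]

step 0: x̄ = F·x = [-1, -1]
step 0: P̄ = F·P·Fᵀ + Q = [16 -8; -8 10]
step 0: y = z − H·x̄ = [3]
step 0: S = H·P̄·Hᵀ + R = [12]
step 0: K = P̄·Hᵀ·S⁻¹ = [2/3; 1/6]
step 0: x' = x̄ + K·y = [1, -1/2]
step 0: P' = (I − K·H)·P̄ = [32/3 -28/3; -28/3 29/3]
step 1: x̄ = F·x = [0, -1/2]
step 1: P̄ = F·P·Fᵀ + Q = [16 -2; -2 17/3]
step 1: y = z − H·x̄ = [3/2]
step 1: S = H·P̄·Hᵀ + R = [59/3]
step 1: K = P̄·Hᵀ·S⁻¹ = [42/59; 11/59]
step 1: x' = x̄ + K·y = [63/59, -13/59]
step 1: P' = (I − K·H)·P̄ = [356/59 -272/59; -272/59 294/59]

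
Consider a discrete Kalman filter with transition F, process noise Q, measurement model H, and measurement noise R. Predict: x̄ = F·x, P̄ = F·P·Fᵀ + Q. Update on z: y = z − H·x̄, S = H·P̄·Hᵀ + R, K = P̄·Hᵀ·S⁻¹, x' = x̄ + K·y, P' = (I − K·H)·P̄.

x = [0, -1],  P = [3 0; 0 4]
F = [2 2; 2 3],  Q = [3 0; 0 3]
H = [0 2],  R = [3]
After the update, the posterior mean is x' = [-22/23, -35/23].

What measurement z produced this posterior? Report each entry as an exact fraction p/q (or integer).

x̄ = F·x = [-2, -3]
P̄ = F·P·Fᵀ + Q = [31 36; 36 51]
S = H·P̄·Hᵀ + R = [207]
K = P̄·Hᵀ·S⁻¹ = [8/23; 34/69]
x' − x̄ = [24/23, 34/23] = K·y
y = (KᵀK)⁻¹·Kᵀ·(x' − x̄) = [3]
z = y + H·x̄ = [3] + [-6] = [-3]

z = [-3]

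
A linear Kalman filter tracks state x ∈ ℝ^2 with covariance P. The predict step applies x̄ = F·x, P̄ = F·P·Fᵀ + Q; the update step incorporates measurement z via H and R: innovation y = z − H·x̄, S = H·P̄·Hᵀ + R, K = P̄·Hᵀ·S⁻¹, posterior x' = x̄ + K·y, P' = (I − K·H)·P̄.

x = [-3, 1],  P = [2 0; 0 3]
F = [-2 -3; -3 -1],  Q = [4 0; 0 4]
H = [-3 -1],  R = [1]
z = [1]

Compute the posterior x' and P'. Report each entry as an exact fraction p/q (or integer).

x' = [-975/503, 2440/503]
P' = [573/503 -1581/503; -1581/503 4831/503]

x̄ = F·x = [3, 8]
P̄ = F·P·Fᵀ + Q = [39 21; 21 25]
y = z − H·x̄ = [18]
S = H·P̄·Hᵀ + R = [503]
K = P̄·Hᵀ·S⁻¹ = [-138/503; -88/503]
x' = x̄ + K·y = [-975/503, 2440/503]
P' = (I − K·H)·P̄ = [573/503 -1581/503; -1581/503 4831/503]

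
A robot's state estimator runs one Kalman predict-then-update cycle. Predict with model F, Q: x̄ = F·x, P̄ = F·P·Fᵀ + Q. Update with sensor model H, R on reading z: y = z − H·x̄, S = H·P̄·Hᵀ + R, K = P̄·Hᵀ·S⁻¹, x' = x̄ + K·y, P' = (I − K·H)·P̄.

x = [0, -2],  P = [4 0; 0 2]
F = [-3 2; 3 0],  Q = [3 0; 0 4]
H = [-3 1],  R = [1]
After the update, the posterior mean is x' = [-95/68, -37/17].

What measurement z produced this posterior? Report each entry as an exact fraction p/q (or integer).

z = [2]

x̄ = F·x = [-4, 0]
P̄ = F·P·Fᵀ + Q = [47 -36; -36 40]
S = H·P̄·Hᵀ + R = [680]
K = P̄·Hᵀ·S⁻¹ = [-177/680; 37/170]
x' − x̄ = [177/68, -37/17] = K·y
y = (KᵀK)⁻¹·Kᵀ·(x' − x̄) = [-10]
z = y + H·x̄ = [-10] + [12] = [2]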